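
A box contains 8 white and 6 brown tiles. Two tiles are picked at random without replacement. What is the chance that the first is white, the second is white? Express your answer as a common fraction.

4/13

Multiply the conditional probability of each draw in order, without replacement, so each draw removes one from its color and from the total.
P = (8/14) · (7/13) = 4/13 ≈ 0.3077.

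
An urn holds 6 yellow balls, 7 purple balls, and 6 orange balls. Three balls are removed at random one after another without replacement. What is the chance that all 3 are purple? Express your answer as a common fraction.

35/969

Multiply the conditional probability of each draw in order, without replacement, so each draw removes one from its color and from the total.
P = (7/19) · (6/18) · (5/17) = 35/969 ≈ 0.0361.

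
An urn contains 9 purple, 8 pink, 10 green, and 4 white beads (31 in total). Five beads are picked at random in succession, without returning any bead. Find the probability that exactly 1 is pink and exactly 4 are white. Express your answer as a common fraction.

8/169911

Unordered draws without replacement: count favorable combinations over C(31,5).
Favorable = C(9,0) · C(8,1) · C(10,0) · C(4,4) = 8; total = C(31,5) = 169911.
P = 8/169911 = 8/169911 ≈ 0.0000.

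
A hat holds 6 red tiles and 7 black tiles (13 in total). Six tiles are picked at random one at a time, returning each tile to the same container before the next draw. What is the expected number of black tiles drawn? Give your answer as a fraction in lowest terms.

By linearity of expectation, E[X] = Σ P(draw i is black); each independent draw has P(black) = 7/13.
E[X] = 6 · 7/13 = 42/13 ≈ 3.2308.

42/13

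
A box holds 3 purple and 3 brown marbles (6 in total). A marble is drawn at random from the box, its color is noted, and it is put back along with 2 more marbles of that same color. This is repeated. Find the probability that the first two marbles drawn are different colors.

3/8

Either brown then purple, or purple then brown; after the first draw the total is 8.
P = (3/6)·(3/8) + (3/6)·(3/8) = 3/8 ≈ 0.3750.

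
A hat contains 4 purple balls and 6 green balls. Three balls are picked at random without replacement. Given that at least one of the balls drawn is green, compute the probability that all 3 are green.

P(all 3 green) = C(6,3)/C(10,3) = 1/6; P(at least one green) = 1 − C(4,3)/C(10,3) = 29/30.
Since 'all 3 green' ⊆ 'at least one green', P(all 3 | at least one) = 1/6 / 29/30 = 5/29 ≈ 0.1724.

5/29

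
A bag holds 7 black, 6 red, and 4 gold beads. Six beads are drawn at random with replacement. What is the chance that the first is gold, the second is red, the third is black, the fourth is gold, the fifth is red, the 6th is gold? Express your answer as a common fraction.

16128/24137569

Multiply the conditional probability of each draw in order, with replacement (the composition resets each draw).
P = (4/17) · (6/17) · (7/17) · (4/17) · (6/17) · (4/17) = 16128/24137569 ≈ 0.0007.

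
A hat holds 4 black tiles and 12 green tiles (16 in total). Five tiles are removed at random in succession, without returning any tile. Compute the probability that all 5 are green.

Unordered draws without replacement: count favorable combinations over C(16,5).
Favorable = C(4,0) · C(12,5) = 792; total = C(16,5) = 4368.
P = 792/4368 = 33/182 ≈ 0.1813.

33/182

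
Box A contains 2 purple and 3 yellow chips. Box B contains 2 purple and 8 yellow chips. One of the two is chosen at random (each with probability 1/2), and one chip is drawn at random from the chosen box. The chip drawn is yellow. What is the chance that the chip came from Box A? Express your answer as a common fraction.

3/7

P(yellow | Box A) = 3/5; P(yellow | Box B) = 4/5.
P(yellow) = 1/2·3/5 + 1/2·4/5 = 7/10.
By Bayes' rule, P(Box A | yellow) = 3/10 / 7/10 = 3/7 ≈ 0.4286.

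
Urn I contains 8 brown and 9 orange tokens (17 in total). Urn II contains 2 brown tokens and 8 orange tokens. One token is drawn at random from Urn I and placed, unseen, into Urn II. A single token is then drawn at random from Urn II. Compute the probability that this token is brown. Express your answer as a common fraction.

Condition on how many of the transferred tokens are brown (from Urn I: 8 brown of 17; then Urn II has 11 total).
  0 brown: C(8,0)C(9,1)/C(17,1) = 9/17; then P = 2/11
  1 brown: C(8,1)C(9,0)/C(17,1) = 8/17; then P = 3/11
P(brown from Urn II) = 42/187 ≈ 0.2246.

42/187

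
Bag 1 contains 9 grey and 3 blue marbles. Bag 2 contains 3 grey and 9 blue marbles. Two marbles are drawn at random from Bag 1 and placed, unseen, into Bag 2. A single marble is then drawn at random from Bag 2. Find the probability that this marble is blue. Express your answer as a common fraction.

19/28

Condition on how many of the transferred marbles are blue (from Bag 1: 3 blue of 12; then Bag 2 has 14 total).
  0 blue: C(3,0)C(9,2)/C(12,2) = 6/11; then P = 9/14
  1 blue: C(3,1)C(9,1)/C(12,2) = 9/22; then P = 10/14
  2 blue: C(3,2)C(9,0)/C(12,2) = 1/22; then P = 11/14
P(blue from Bag 2) = 19/28 ≈ 0.6786.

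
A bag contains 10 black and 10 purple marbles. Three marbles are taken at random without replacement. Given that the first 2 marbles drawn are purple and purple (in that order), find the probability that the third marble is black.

5/9

After removing 2 purple, the bag has 10 black out of 18 remaining.
P(third is black | given) = 10/18 = 5/9 ≈ 0.5556.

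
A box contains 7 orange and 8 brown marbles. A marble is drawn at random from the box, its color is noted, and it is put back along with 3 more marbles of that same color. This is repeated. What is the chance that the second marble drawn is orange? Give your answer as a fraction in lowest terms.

7/15

Condition on the first draw. If first is orange (prob 7/15), second-orange has prob (10)/(18); if not (prob 8/15), it has prob 7/(18).
P = (7/15)·(10/18) + (8/15)·(7/18) = 7/15 ≈ 0.4667.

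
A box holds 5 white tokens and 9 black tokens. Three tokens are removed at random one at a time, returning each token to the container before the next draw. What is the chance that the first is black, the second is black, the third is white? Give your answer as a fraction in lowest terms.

405/2744

Multiply the conditional probability of each draw in order, with replacement (the composition resets each draw).
P = (9/14) · (9/14) · (5/14) = 405/2744 ≈ 0.1476.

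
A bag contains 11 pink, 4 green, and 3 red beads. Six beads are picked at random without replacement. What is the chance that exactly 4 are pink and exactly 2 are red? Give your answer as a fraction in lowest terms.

165/3094

Unordered draws without replacement: count favorable combinations over C(18,6).
Favorable = C(11,4) · C(4,0) · C(3,2) = 990; total = C(18,6) = 18564.
P = 990/18564 = 165/3094 ≈ 0.0533.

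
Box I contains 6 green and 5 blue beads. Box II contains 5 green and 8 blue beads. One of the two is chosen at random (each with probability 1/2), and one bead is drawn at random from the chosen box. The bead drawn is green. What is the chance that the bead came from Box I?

P(green | Box I) = 6/11; P(green | Box II) = 5/13.
P(green) = 1/2·6/11 + 1/2·5/13 = 133/286.
By Bayes' rule, P(Box I | green) = 3/11 / 133/286 = 78/133 ≈ 0.5865.

78/133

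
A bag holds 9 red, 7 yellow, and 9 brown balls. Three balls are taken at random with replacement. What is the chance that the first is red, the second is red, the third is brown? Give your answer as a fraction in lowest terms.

729/15625

Multiply the conditional probability of each draw in order, with replacement (the composition resets each draw).
P = (9/25) · (9/25) · (9/25) = 729/15625 ≈ 0.0467.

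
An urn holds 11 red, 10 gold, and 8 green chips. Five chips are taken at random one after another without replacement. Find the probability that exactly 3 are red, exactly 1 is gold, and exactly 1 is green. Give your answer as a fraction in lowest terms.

Unordered draws without replacement: count favorable combinations over C(29,5).
Favorable = C(11,3) · C(10,1) · C(8,1) = 13200; total = C(29,5) = 118755.
P = 13200/118755 = 880/7917 ≈ 0.1112.

880/7917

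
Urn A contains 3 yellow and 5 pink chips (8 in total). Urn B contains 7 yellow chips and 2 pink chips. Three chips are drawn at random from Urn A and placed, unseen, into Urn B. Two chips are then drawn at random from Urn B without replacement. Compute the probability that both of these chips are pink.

Condition on how many of the transferred chips are pink (from Urn A: 5 pink of 8; then Urn B has 12 total).
  0 pink: C(5,0)C(3,3)/C(8,3) = 1/56; then P = C(2,2)/C(12,2) = 1/66
  1 pink: C(5,1)C(3,2)/C(8,3) = 15/56; then P = C(3,2)/C(12,2) = 1/22
  2 pink: C(5,2)C(3,1)/C(8,3) = 15/28; then P = C(4,2)/C(12,2) = 1/11
  3 pink: C(5,3)C(3,0)/C(8,3) = 5/28; then P = C(5,2)/C(12,2) = 5/33
P(both pink) = 163/1848 ≈ 0.0882.

163/1848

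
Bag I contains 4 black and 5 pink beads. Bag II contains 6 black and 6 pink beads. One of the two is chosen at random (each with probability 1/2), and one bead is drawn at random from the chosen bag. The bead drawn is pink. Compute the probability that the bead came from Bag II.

P(pink | Bag I) = 5/9; P(pink | Bag II) = 1/2.
P(pink) = 1/2·5/9 + 1/2·1/2 = 19/36.
By Bayes' rule, P(Bag II | pink) = 1/4 / 19/36 = 9/19 ≈ 0.4737.

9/19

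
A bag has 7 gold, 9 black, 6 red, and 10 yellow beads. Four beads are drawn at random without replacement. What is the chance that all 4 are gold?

Unordered draws without replacement: count favorable combinations over C(32,4).
Favorable = C(7,4) · C(9,0) · C(6,0) · C(10,0) = 35; total = C(32,4) = 35960.
P = 35/35960 = 7/7192 ≈ 0.0010.

7/7192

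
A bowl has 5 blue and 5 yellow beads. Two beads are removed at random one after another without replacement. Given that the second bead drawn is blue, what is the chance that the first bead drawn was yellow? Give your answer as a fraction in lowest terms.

P(first=yellow and the second bead drawn is blue) = (5/10)·(5/9) = 5/18.
P(the second bead drawn is blue) = Σ over first color = 2/9 + 5/18 = 1/2.
By Bayes, P(first=yellow | the second bead drawn is blue) = 5/18 / 1/2 = 5/9 ≈ 0.5556.

5/9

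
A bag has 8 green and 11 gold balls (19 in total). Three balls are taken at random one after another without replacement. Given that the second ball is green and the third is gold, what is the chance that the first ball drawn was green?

7/17

P(first=green and the second ball is green and the third is gold) = (8/19)·(7/18)·(11/17) = 308/2907.
P(E) = Σ over first color = 308/2907 + 440/2907 = 44/171.
By Bayes, P(first=green | E) = 308/2907 / 44/171 = 7/17 ≈ 0.4118.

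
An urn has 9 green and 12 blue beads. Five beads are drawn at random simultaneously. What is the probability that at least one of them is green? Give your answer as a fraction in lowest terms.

2173/2261

Use the complement: P(at least one green) = 1 − P(no green).
P(none) = C(12,5)/C(21,5) = 792/20349.
So P = 1 − 792/20349 = 2173/2261 ≈ 0.9611.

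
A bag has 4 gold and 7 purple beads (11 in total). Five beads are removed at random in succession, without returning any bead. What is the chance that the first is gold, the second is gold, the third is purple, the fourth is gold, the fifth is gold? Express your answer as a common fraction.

1/330

Multiply the conditional probability of each draw in order, without replacement, so each draw removes one from its color and from the total.
P = (4/11) · (3/10) · (7/9) · (2/8) · (1/7) = 1/330 ≈ 0.0030.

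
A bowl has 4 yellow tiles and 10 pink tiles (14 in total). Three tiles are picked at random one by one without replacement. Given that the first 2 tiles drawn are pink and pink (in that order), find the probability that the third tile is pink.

After removing 2 pink, the bowl has 8 pink out of 12 remaining.
P(third is pink | given) = 8/12 = 2/3 ≈ 0.6667.

2/3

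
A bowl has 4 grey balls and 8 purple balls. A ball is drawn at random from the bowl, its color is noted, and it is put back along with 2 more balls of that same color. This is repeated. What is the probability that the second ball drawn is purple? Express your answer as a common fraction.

Condition on the first draw. If first is purple (prob 8/12), second-purple has prob (10)/(14); if not (prob 4/12), it has prob 8/(14).
P = (8/12)·(10/14) + (4/12)·(8/14) = 2/3 ≈ 0.6667.

2/3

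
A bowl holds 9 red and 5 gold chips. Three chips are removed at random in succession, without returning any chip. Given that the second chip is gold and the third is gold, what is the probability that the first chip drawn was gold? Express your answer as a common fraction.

1/4

P(first=gold and the second chip is gold and the third is gold) = (5/14)·(4/13)·(3/12) = 5/182.
P(E) = Σ over first color = 15/182 + 5/182 = 10/91.
By Bayes, P(first=gold | E) = 5/182 / 10/91 = 1/4 ≈ 0.2500.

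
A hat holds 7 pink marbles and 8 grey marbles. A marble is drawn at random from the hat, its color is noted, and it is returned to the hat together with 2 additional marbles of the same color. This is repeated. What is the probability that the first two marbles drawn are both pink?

After a pink draw the hat holds 9 pink out of 17.
P = (7/15)·(9/17) = 21/85 ≈ 0.2471.

21/85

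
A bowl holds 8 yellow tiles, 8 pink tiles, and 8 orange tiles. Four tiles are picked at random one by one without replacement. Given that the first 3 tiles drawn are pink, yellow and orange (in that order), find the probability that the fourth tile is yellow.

After removing 1 yellow, 1 pink, 1 orange, the bowl has 7 yellow out of 21 remaining.
P(fourth is yellow | given) = 7/21 = 1/3 ≈ 0.3333.

1/3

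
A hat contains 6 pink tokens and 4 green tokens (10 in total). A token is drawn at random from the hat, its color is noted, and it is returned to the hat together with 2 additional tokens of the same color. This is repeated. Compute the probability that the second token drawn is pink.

3/5

Condition on the first draw. If first is pink (prob 6/10), second-pink has prob (8)/(12); if not (prob 4/10), it has prob 6/(12).
P = (6/10)·(8/12) + (4/10)·(6/12) = 3/5 ≈ 0.6000.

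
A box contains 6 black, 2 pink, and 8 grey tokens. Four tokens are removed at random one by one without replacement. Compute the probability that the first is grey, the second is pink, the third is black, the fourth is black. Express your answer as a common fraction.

1/91

Multiply the conditional probability of each draw in order, without replacement, so each draw removes one from its color and from the total.
P = (8/16) · (2/15) · (6/14) · (5/13) = 1/91 ≈ 0.0110.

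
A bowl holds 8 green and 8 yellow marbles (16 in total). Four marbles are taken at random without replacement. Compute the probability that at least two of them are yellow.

Sum the hypergeometric tail for j = 2,…,4 yellow marbles.
Favorable = C(8,2)·C(8,2) + C(8,3)·C(8,1) + C(8,4)·C(8,0) = 1302; total = C(16,4) = 1820.
P = 1302/1820 = 93/130 ≈ 0.7154.

93/130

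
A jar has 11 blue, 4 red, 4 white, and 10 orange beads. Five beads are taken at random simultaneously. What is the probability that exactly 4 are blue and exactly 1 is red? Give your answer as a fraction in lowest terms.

Unordered draws without replacement: count favorable combinations over C(29,5).
Favorable = C(11,4) · C(4,1) · C(4,0) · C(10,0) = 1320; total = C(29,5) = 118755.
P = 1320/118755 = 88/7917 ≈ 0.0111.

88/7917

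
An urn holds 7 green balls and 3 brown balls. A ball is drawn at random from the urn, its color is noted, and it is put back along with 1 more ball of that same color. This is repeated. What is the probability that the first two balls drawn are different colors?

Either green then brown, or brown then green; after the first draw the total is 11.
P = (7/10)·(3/11) + (3/10)·(7/11) = 21/55 ≈ 0.3818.

21/55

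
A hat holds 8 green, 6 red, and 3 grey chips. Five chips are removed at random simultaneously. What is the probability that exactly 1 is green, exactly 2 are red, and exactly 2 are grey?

90/1547

Unordered draws without replacement: count favorable combinations over C(17,5).
Favorable = C(8,1) · C(6,2) · C(3,2) = 360; total = C(17,5) = 6188.
P = 360/6188 = 90/1547 ≈ 0.0582.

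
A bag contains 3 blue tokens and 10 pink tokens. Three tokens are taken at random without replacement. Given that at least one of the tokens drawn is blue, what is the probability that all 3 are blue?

1/166

P(all 3 blue) = C(3,3)/C(13,3) = 1/286; P(at least one blue) = 1 − C(10,3)/C(13,3) = 83/143.
Since 'all 3 blue' ⊆ 'at least one blue', P(all 3 | at least one) = 1/286 / 83/143 = 1/166 ≈ 0.0060.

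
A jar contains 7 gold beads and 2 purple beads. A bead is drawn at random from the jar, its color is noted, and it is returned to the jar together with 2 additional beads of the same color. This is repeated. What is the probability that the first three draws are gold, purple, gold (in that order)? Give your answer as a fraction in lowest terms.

14/143

Track the composition after each reinforcement of +2.
P = (7/9) · (2/11) · (9/13) = 14/143 ≈ 0.0979.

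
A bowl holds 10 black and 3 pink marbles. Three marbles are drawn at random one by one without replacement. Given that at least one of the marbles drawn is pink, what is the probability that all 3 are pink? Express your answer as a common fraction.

P(all 3 pink) = C(3,3)/C(13,3) = 1/286; P(at least one pink) = 1 − C(10,3)/C(13,3) = 83/143.
Since 'all 3 pink' ⊆ 'at least one pink', P(all 3 | at least one) = 1/286 / 83/143 = 1/166 ≈ 0.0060.

1/166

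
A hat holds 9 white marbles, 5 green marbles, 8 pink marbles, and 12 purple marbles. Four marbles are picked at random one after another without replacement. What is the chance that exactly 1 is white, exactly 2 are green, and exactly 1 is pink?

90/5797

Unordered draws without replacement: count favorable combinations over C(34,4).
Favorable = C(9,1) · C(5,2) · C(8,1) · C(12,0) = 720; total = C(34,4) = 46376.
P = 720/46376 = 90/5797 ≈ 0.0155.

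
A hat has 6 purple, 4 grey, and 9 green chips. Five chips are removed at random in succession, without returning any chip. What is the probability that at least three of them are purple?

587/3876

Sum the hypergeometric tail for j = 3,…,5 purple chips.
Favorable = C(6,3)·C(13,2) + C(6,4)·C(13,1) + C(6,5)·C(13,0) = 1761; total = C(19,5) = 11628.
P = 1761/11628 = 587/3876 ≈ 0.1514.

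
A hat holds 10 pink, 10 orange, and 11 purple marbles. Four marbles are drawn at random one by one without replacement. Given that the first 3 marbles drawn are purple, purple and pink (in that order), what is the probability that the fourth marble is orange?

5/14

After removing 1 pink, 2 purple, the hat has 10 orange out of 28 remaining.
P(fourth is orange | given) = 10/28 = 5/14 ≈ 0.3571.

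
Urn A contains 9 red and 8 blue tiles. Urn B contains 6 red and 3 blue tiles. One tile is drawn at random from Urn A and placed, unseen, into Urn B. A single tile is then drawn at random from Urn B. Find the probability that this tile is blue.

59/170

Condition on how many of the transferred tiles are blue (from Urn A: 8 blue of 17; then Urn B has 10 total).
  0 blue: C(8,0)C(9,1)/C(17,1) = 9/17; then P = 3/10
  1 blue: C(8,1)C(9,0)/C(17,1) = 8/17; then P = 4/10
P(blue from Urn B) = 59/170 ≈ 0.3471.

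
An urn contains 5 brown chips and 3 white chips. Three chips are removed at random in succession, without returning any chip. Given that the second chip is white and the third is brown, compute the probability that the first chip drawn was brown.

P(first=brown and the second chip is white and the third is brown) = (5/8)·(3/7)·(4/6) = 5/28.
P(E) = Σ over first color = 5/28 + 5/56 = 15/56.
By Bayes, P(first=brown | E) = 5/28 / 15/56 = 2/3 ≈ 0.6667.

2/3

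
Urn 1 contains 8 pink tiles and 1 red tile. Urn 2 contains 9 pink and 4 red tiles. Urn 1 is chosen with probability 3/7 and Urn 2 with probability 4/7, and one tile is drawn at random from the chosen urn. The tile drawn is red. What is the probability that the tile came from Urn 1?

13/61

P(red | Urn 1) = 1/9; P(red | Urn 2) = 4/13.
P(red) = 3/7·1/9 + 4/7·4/13 = 61/273.
By Bayes' rule, P(Urn 1 | red) = 1/21 / 61/273 = 13/61 ≈ 0.2131.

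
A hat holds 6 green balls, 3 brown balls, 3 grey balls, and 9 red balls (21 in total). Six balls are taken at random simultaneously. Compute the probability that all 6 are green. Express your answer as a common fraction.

1/54264

Unordered draws without replacement: count favorable combinations over C(21,6).
Favorable = C(6,6) · C(3,0) · C(3,0) · C(9,0) = 1; total = C(21,6) = 54264.
P = 1/54264 = 1/54264 ≈ 0.0000.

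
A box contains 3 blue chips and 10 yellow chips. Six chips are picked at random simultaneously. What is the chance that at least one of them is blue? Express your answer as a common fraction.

251/286

Use the complement: P(at least one blue) = 1 − P(no blue).
P(none) = C(10,6)/C(13,6) = 210/1716.
So P = 1 − 210/1716 = 251/286 ≈ 0.8776.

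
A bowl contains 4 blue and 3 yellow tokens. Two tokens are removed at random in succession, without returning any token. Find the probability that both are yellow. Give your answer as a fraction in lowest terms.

1/7

Multiply the conditional probability of each draw in order, without replacement, so each draw removes one from its color and from the total.
P = (3/7) · (2/6) = 1/7 ≈ 0.1429.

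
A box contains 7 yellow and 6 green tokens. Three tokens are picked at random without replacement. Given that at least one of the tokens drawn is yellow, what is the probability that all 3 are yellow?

5/38

P(all 3 yellow) = C(7,3)/C(13,3) = 35/286; P(at least one yellow) = 1 − C(6,3)/C(13,3) = 133/143.
Since 'all 3 yellow' ⊆ 'at least one yellow', P(all 3 | at least one) = 35/286 / 133/143 = 5/38 ≈ 0.1316.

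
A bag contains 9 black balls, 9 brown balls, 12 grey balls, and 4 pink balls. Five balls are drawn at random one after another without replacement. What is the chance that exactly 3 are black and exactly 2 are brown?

Unordered draws without replacement: count favorable combinations over C(34,5).
Favorable = C(9,3) · C(9,2) · C(12,0) · C(4,0) = 3024; total = C(34,5) = 278256.
P = 3024/278256 = 63/5797 ≈ 0.0109.

63/5797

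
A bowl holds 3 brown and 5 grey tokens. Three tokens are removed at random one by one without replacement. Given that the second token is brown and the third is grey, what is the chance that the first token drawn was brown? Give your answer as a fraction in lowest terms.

P(first=brown and the second token is brown and the third is grey) = (3/8)·(2/7)·(5/6) = 5/56.
P(E) = Σ over first color = 5/56 + 5/28 = 15/56.
By Bayes, P(first=brown | E) = 5/56 / 15/56 = 1/3 ≈ 0.3333.

1/3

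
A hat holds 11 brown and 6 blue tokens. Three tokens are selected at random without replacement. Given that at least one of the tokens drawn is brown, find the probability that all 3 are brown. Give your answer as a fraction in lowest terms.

1/4

P(all 3 brown) = C(11,3)/C(17,3) = 33/136; P(at least one brown) = 1 − C(6,3)/C(17,3) = 33/34.
Since 'all 3 brown' ⊆ 'at least one brown', P(all 3 | at least one) = 33/136 / 33/34 = 1/4 ≈ 0.2500.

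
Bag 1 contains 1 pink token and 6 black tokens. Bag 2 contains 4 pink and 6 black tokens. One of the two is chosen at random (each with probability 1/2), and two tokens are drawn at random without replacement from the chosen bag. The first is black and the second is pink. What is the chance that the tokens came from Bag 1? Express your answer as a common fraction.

15/43

P(E | Bag 1) = 1/7; P(E | Bag 2) = 4/15.
P(E) = 1/2·1/7 + 1/2·4/15 = 43/210.
By Bayes' rule, P(Bag 1 | E) = 1/14 / 43/210 = 15/43 ≈ 0.3488.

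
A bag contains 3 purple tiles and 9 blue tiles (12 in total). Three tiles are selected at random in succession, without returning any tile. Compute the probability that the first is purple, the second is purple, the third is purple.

1/220

Multiply the conditional probability of each draw in order, without replacement, so each draw removes one from its color and from the total.
P = (3/12) · (2/11) · (1/10) = 1/220 ≈ 0.0045.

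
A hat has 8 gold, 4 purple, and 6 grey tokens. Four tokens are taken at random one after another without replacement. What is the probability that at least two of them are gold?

21/34

Sum the hypergeometric tail for j = 2,…,4 gold tokens.
Favorable = C(8,2)·C(10,2) + C(8,3)·C(10,1) + C(8,4)·C(10,0) = 1890; total = C(18,4) = 3060.
P = 1890/3060 = 21/34 ≈ 0.6176.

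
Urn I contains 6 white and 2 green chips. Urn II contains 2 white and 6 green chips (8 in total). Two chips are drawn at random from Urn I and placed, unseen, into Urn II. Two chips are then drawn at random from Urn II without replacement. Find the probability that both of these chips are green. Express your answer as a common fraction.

101/252

Condition on how many of the transferred chips are green (from Urn I: 2 green of 8; then Urn II has 10 total).
  0 green: C(2,0)C(6,2)/C(8,2) = 15/28; then P = C(6,2)/C(10,2) = 1/3
  1 green: C(2,1)C(6,1)/C(8,2) = 3/7; then P = C(7,2)/C(10,2) = 7/15
  2 green: C(2,2)C(6,0)/C(8,2) = 1/28; then P = C(8,2)/C(10,2) = 28/45
P(both green) = 101/252 ≈ 0.4008.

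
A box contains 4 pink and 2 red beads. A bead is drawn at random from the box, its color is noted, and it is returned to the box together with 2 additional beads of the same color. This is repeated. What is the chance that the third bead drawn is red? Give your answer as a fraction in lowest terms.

1/3

Sum over the four possibilities for the first two draws (red/not-red each), tracking how the red count and total change by +2 per draw.
P(third is red) = 1/3 ≈ 0.3333. (In a Pólya urn every draw has the same marginal probability 2/6.)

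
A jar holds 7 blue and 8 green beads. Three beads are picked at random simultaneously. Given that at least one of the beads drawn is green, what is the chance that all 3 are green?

2/15

P(all 3 green) = C(8,3)/C(15,3) = 8/65; P(at least one green) = 1 − C(7,3)/C(15,3) = 12/13.
Since 'all 3 green' ⊆ 'at least one green', P(all 3 | at least one) = 8/65 / 12/13 = 2/15 ≈ 0.1333.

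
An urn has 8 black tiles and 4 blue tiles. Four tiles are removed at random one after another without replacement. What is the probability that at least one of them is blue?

Use the complement: P(at least one blue) = 1 − P(no blue).
P(none) = C(8,4)/C(12,4) = 70/495.
So P = 1 − 70/495 = 85/99 ≈ 0.8586.

85/99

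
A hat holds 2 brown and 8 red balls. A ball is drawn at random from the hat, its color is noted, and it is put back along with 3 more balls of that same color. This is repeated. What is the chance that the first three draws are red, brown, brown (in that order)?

Track the composition after each reinforcement of +3.
P = (8/10) · (2/13) · (5/16) = 1/26 ≈ 0.0385.

1/26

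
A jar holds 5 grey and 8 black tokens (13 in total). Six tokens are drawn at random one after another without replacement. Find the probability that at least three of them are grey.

59/143

Sum the hypergeometric tail for j = 3,…,5 grey tokens.
Favorable = C(5,3)·C(8,3) + C(5,4)·C(8,2) + C(5,5)·C(8,1) = 708; total = C(13,6) = 1716.
P = 708/1716 = 59/143 ≈ 0.4126.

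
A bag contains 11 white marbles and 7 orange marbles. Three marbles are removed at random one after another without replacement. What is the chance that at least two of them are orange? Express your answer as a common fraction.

Sum the hypergeometric tail for j = 2,…,3 orange marbles.
Favorable = C(7,2)·C(11,1) + C(7,3)·C(11,0) = 266; total = C(18,3) = 816.
P = 266/816 = 133/408 ≈ 0.3260.

133/408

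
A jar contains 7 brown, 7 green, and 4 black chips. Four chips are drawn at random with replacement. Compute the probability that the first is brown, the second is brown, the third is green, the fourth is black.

343/26244

Multiply the conditional probability of each draw in order, with replacement (the composition resets each draw).
P = (7/18) · (7/18) · (7/18) · (4/18) = 343/26244 ≈ 0.0131.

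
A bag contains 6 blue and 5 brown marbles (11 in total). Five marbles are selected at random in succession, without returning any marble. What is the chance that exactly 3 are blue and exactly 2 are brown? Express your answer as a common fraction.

100/231

Unordered draws without replacement: count favorable combinations over C(11,5).
Favorable = C(6,3) · C(5,2) = 200; total = C(11,5) = 462.
P = 200/462 = 100/231 ≈ 0.4329.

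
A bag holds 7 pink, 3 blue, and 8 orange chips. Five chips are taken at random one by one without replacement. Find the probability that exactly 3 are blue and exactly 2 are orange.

Unordered draws without replacement: count favorable combinations over C(18,5).
Favorable = C(7,0) · C(3,3) · C(8,2) = 28; total = C(18,5) = 8568.
P = 28/8568 = 1/306 ≈ 0.0033.

1/306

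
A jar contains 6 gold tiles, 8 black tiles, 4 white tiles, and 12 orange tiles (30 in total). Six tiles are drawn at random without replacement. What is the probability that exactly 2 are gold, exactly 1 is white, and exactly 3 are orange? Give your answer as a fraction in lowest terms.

Unordered draws without replacement: count favorable combinations over C(30,6).
Favorable = C(6,2) · C(8,0) · C(4,1) · C(12,3) = 13200; total = C(30,6) = 593775.
P = 13200/593775 = 176/7917 ≈ 0.0222.

176/7917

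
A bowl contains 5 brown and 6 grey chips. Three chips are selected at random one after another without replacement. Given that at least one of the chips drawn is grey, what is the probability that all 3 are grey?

4/31

P(all 3 grey) = C(6,3)/C(11,3) = 4/33; P(at least one grey) = 1 − C(5,3)/C(11,3) = 31/33.
Since 'all 3 grey' ⊆ 'at least one grey', P(all 3 | at least one) = 4/33 / 31/33 = 4/31 ≈ 0.1290.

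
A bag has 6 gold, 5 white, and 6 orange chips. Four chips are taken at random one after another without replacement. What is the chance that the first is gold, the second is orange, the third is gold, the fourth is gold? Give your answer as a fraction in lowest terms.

Multiply the conditional probability of each draw in order, without replacement, so each draw removes one from its color and from the total.
P = (6/17) · (6/16) · (5/15) · (4/14) = 3/238 ≈ 0.0126.

3/238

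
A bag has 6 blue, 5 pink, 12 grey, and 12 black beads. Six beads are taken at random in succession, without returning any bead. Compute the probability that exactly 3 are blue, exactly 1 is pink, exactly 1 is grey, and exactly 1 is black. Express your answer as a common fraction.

360/40579

Unordered draws without replacement: count favorable combinations over C(35,6).
Favorable = C(6,3) · C(5,1) · C(12,1) · C(12,1) = 14400; total = C(35,6) = 1623160.
P = 14400/1623160 = 360/40579 ≈ 0.0089.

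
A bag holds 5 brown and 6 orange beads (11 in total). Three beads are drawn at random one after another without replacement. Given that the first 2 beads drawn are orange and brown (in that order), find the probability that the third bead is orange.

5/9

After removing 1 brown, 1 orange, the bag has 5 orange out of 9 remaining.
P(third is orange | given) = 5/9 ≈ 0.5556.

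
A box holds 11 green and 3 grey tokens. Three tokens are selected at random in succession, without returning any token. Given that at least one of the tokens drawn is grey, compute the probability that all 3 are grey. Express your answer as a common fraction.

1/199

P(all 3 grey) = C(3,3)/C(14,3) = 1/364; P(at least one grey) = 1 − C(11,3)/C(14,3) = 199/364.
Since 'all 3 grey' ⊆ 'at least one grey', P(all 3 | at least one) = 1/364 / 199/364 = 1/199 ≈ 0.0050.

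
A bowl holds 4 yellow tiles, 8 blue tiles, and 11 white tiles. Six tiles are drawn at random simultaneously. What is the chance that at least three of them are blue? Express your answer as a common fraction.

4814/14421

Sum the hypergeometric tail for j = 3,…,6 blue tiles.
Favorable = C(8,3)·C(15,3) + C(8,4)·C(15,2) + C(8,5)·C(15,1) + C(8,6)·C(15,0) = 33698; total = C(23,6) = 100947.
P = 33698/100947 = 4814/14421 ≈ 0.3338.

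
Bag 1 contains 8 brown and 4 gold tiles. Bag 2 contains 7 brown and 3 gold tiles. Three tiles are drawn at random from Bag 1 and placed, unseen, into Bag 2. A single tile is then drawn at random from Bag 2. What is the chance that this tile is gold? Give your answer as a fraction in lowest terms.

Condition on how many of the transferred tiles are gold (from Bag 1: 4 gold of 12; then Bag 2 has 13 total).
  0 gold: C(4,0)C(8,3)/C(12,3) = 14/55; then P = 3/13
  1 gold: C(4,1)C(8,2)/C(12,3) = 28/55; then P = 4/13
  2 gold: C(4,2)C(8,1)/C(12,3) = 12/55; then P = 5/13
  3 gold: C(4,3)C(8,0)/C(12,3) = 1/55; then P = 6/13
P(gold from Bag 2) = 4/13 ≈ 0.3077.

4/13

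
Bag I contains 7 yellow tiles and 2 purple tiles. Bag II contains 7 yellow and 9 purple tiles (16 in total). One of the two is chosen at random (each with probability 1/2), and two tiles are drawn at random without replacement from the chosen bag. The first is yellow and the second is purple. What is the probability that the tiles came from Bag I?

20/47

P(E | Bag I) = 7/36; P(E | Bag II) = 21/80.
P(E) = 1/2·7/36 + 1/2·21/80 = 329/1440.
By Bayes' rule, P(Bag I | E) = 7/72 / 329/1440 = 20/47 ≈ 0.4255.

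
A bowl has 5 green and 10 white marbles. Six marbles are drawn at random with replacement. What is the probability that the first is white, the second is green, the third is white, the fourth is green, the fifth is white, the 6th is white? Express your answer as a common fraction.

Multiply the conditional probability of each draw in order, with replacement (the composition resets each draw).
P = (10/15) · (5/15) · (10/15) · (5/15) · (10/15) · (10/15) = 16/729 ≈ 0.0219.

16/729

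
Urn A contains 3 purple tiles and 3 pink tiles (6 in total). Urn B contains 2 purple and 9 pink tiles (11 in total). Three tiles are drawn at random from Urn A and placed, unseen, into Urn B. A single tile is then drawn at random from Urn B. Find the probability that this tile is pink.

Condition on how many of the transferred tiles are pink (from Urn A: 3 pink of 6; then Urn B has 14 total).
  0 pink: C(3,0)C(3,3)/C(6,3) = 1/20; then P = 9/14
  1 pink: C(3,1)C(3,2)/C(6,3) = 9/20; then P = 10/14
  2 pink: C(3,2)C(3,1)/C(6,3) = 9/20; then P = 11/14
  3 pink: C(3,3)C(3,0)/C(6,3) = 1/20; then P = 12/14
P(pink from Urn B) = 3/4 ≈ 0.7500.

3/4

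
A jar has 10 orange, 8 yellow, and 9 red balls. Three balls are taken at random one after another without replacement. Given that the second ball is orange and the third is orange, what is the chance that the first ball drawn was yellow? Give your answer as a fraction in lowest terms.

P(first=yellow and the second ball is orange and the third is orange) = (8/27)·(10/26)·(9/25) = 8/195.
P(E) = Σ over first color = 8/195 + 8/195 + 3/65 = 5/39.
By Bayes, P(first=yellow | E) = 8/195 / 5/39 = 8/25 ≈ 0.3200.

8/25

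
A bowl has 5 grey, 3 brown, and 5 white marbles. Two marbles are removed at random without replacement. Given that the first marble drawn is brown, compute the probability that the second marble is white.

After removing 1 brown, the bowl has 5 white out of 12 remaining.
P(second is white | given) = 5/12 ≈ 0.4167.

5/12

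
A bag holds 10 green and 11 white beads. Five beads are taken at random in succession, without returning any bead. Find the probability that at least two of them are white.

Sum the hypergeometric tail for j = 2,…,5 white beads.
Favorable = C(11,2)·C(10,3) + C(11,3)·C(10,2) + C(11,4)·C(10,1) + C(11,5)·C(10,0) = 17787; total = C(21,5) = 20349.
P = 17787/20349 = 847/969 ≈ 0.8741.

847/969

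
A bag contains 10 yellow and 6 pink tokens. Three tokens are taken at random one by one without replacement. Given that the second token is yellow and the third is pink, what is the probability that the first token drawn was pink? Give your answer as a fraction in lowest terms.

5/14

P(first=pink and the second token is yellow and the third is pink) = (6/16)·(10/15)·(5/14) = 5/56.
P(E) = Σ over first color = 9/56 + 5/56 = 1/4.
By Bayes, P(first=pink | E) = 5/56 / 1/4 = 5/14 ≈ 0.3571.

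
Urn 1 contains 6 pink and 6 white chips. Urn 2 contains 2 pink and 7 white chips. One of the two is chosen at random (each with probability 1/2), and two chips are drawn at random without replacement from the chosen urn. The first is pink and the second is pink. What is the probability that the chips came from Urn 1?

90/101

P(E | Urn 1) = 5/22; P(E | Urn 2) = 1/36.
P(E) = 1/2·5/22 + 1/2·1/36 = 101/792.
By Bayes' rule, P(Urn 1 | E) = 5/44 / 101/792 = 90/101 ≈ 0.8911.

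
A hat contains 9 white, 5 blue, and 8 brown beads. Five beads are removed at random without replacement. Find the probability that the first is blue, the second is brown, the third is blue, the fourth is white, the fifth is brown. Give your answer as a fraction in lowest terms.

2/627

Multiply the conditional probability of each draw in order, without replacement, so each draw removes one from its color and from the total.
P = (5/22) · (8/21) · (4/20) · (9/19) · (7/18) = 2/627 ≈ 0.0032.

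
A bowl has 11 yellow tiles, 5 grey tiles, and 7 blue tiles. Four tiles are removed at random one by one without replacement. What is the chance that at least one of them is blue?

Use the complement: P(at least one blue) = 1 − P(no blue).
P(none) = C(16,4)/C(23,4) = 1820/8855.
So P = 1 − 1820/8855 = 201/253 ≈ 0.7945.

201/253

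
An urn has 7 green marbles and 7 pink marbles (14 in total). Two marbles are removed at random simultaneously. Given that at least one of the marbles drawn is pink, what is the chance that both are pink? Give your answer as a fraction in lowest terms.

P(both pink) = C(7,2)/C(14,2) = 3/13; P(at least one pink) = 1 − C(7,2)/C(14,2) = 10/13.
Since 'both pink' ⊆ 'at least one pink', P(both | at least one) = 3/13 / 10/13 = 3/10 ≈ 0.3000.

3/10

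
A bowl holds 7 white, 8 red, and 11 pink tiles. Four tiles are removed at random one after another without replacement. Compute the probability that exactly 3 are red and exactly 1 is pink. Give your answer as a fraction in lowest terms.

Unordered draws without replacement: count favorable combinations over C(26,4).
Favorable = C(7,0) · C(8,3) · C(11,1) = 616; total = C(26,4) = 14950.
P = 616/14950 = 308/7475 ≈ 0.0412.

308/7475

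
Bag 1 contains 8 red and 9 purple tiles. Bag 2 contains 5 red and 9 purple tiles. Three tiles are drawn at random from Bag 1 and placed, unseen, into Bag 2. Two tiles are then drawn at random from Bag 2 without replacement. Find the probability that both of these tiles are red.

Condition on how many of the transferred tiles are red (from Bag 1: 8 red of 17; then Bag 2 has 17 total).
  0 red: C(8,0)C(9,3)/C(17,3) = 21/170; then P = C(5,2)/C(17,2) = 5/68
  1 red: C(8,1)C(9,2)/C(17,3) = 36/85; then P = C(6,2)/C(17,2) = 15/136
  2 red: C(8,2)C(9,1)/C(17,3) = 63/170; then P = C(7,2)/C(17,2) = 21/136
  3 red: C(8,3)C(9,0)/C(17,3) = 7/85; then P = C(8,2)/C(17,2) = 7/34
P(both red) = 601/4624 ≈ 0.1300.

601/4624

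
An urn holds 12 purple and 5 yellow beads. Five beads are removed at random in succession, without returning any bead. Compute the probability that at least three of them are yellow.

103/884

Sum the hypergeometric tail for j = 3,…,5 yellow beads.
Favorable = C(5,3)·C(12,2) + C(5,4)·C(12,1) + C(5,5)·C(12,0) = 721; total = C(17,5) = 6188.
P = 721/6188 = 103/884 ≈ 0.1165.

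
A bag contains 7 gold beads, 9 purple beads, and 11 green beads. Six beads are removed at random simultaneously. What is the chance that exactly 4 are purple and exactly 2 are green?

7/299

Unordered draws without replacement: count favorable combinations over C(27,6).
Favorable = C(7,0) · C(9,4) · C(11,2) = 6930; total = C(27,6) = 296010.
P = 6930/296010 = 7/299 ≈ 0.0234.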